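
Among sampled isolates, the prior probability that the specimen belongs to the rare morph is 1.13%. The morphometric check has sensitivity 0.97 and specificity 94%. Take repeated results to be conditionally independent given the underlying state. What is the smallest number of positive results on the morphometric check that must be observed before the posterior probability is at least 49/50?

Prior odds = 0.0113/0.9887 = 113/9887.
False-positive rate = 1 − 0.94 = 0.06; likelihood ratio of a positive = 0.97/0.06 = 97/6.
Target odds: 0.98 ÷ 0.02 = 49.
Require (97/6)ⁿ ≥ 49 ÷ (113/9887) = 484463/113.
(97/6)³ = 912673/216 falls short of 484463/113 but (97/6)⁴ = 88529281/1296 reaches it, so n = 4.

4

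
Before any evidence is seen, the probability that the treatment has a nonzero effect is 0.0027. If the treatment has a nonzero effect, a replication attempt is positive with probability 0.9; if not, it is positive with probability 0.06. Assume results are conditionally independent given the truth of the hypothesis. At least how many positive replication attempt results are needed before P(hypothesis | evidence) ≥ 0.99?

Prior odds: 0.0027 ÷ 0.9973 = 27/9973.
Likelihood ratio of a positive = 0.9/0.06 = 15.
Target posterior odds = 0.99/0.01 = 99.
Need (27/9973) × 15ⁿ ≥ 99, i.e. 15ⁿ ≥ 109703/3.
15³ = 3375 falls short of 109703/3 but 15⁴ = 50625 reaches it, so n = 4.

4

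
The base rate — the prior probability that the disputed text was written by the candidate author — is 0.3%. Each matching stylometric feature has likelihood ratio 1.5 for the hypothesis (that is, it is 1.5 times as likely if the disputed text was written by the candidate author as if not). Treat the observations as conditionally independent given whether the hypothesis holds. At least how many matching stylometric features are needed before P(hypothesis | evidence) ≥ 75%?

Prior odds: 0.003 ÷ 0.997 = 3/997.
Likelihood ratio per matching stylometric feature = 1.5.
Target posterior odds = 0.75/0.25 = 3.
Require 1.5ⁿ ≥ 3 ÷ (3/997) = 997.
1.5¹⁷ = 129140163/131072 falls short of 997 but 1.5¹⁸ = 387420489/262144 reaches it, so n = 18.

18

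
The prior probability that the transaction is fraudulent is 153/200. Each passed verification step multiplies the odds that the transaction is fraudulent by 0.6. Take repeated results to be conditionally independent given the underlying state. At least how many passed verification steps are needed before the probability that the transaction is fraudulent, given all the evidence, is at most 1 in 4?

Prior odds: 0.765 ÷ 0.235 = 153/47.
Likelihood ratio per passed verification step = 0.6.
Target odds: 0.25 ÷ 0.75 = 1/3.
Need (153/47) × 0.6ⁿ ≤ 1/3, i.e. 0.6ⁿ ≤ 47/459.
0.6⁴ = 0.1296 is still above 47/459 but 0.6⁵ = 0.07776 is at or below it, so n = 5.

5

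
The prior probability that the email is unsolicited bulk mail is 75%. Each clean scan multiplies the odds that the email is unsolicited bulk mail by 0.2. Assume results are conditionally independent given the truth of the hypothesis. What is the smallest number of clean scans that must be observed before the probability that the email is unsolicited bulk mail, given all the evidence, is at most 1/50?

4

Prior odds: 0.75 ÷ 0.25 = 3.
Likelihood ratio per clean scan = 0.2.
Target odds: 0.02 ÷ 0.98 = 1/49.
Need 3 × 0.2ⁿ ≤ 1/49, i.e. 0.2ⁿ ≤ 1/147.
0.2³ = 0.008 is still above 1/147 but 0.2⁴ = 0.0016 is at or below it, so n = 4.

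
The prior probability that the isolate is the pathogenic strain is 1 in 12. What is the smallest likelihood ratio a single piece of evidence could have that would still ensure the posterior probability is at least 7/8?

Prior odds = (1/12)/(11/12) = 1/11.
Target odds = 0.875/0.125 = 7.
Required Bayes factor = 7 ÷ (1/11) = 77.

77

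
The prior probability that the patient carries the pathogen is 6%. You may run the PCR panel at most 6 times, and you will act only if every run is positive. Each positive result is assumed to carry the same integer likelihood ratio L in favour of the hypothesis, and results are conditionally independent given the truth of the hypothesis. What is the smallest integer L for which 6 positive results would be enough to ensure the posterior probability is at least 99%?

4

Prior odds = 0.06/0.94 = 3/47.
Target odds = 0.99/0.01 = 99.
Need L⁶ ≥ 99 ÷ (3/47) = 1551.
3⁶ = 729 < 1551 ≤ 4096 = 4⁶, so L = 4.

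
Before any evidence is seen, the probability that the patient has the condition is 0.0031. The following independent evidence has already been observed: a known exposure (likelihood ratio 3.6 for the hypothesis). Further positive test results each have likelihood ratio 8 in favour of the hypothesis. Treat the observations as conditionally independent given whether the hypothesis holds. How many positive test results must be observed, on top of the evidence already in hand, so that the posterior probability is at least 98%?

Prior odds = 0.0031/0.9969 = 31/9969.
Bayes factor of the evidence already in hand = 3.6.
Odds after that evidence = (31/9969) × 3.6 = 186/16615.
Target odds = 0.98/0.02 = 49.
Need 8ⁿ ≥ 49 ÷ (186/16615) = 814135/186.
8⁴ = 4096 falls short of 814135/186 but 8⁵ = 32768 reaches it, so n = 5.

5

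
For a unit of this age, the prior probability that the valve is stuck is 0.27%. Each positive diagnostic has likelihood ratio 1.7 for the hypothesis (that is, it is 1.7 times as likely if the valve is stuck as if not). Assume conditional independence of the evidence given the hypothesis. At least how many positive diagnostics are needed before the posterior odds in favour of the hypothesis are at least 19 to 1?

17

Prior odds: 0.0027 ÷ 0.9973 = 27/9973.
Likelihood ratio per positive diagnostic = 1.7.
Target odds = 19.
Require 1.7ⁿ ≥ 19 ÷ (27/9973) = 189487/27.
1.7¹⁶ ≈4866.12 falls short of 189487/27 but 1.7¹⁷ ≈8272.4 reaches it, so n = 17.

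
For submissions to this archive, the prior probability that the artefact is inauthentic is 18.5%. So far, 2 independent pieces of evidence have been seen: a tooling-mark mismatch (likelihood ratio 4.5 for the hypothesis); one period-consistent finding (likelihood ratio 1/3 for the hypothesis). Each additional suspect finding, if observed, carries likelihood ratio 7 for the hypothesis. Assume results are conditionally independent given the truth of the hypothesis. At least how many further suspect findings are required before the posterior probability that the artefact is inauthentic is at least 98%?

3

Prior odds = 0.185/0.815 = 37/163.
Combined Bayes factor of the evidence already in hand = 4.5 × (1/3) = 1.5.
Odds after that evidence = (37/163) × 1.5 = 111/326.
Target odds = 0.98/0.02 = 49.
Need 7ⁿ ≥ 49 ÷ (111/326) = 15974/111.
7² = 49 falls short of 15974/111 but 7³ = 343 reaches it, so n = 3.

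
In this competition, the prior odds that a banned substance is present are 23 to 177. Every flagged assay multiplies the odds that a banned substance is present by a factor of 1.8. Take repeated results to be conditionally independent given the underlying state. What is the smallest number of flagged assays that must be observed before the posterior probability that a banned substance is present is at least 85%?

Prior odds = 23/177.
Likelihood ratio per flagged assay = 1.8.
Target posterior odds = 0.85/0.15 = 17/3.
Need (23/177) × 1.8ⁿ ≥ 17/3, i.e. 1.8ⁿ ≥ 1003/23.
1.8⁶ = 531441/15625 falls short of 1003/23 but 1.8⁷ = 4782969/78125 reaches it, so n = 7.

7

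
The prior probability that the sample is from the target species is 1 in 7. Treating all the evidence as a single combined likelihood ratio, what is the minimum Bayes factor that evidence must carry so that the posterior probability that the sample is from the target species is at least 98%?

294

Prior odds = (1/7)/(6/7) = 1/6.
Target odds = 0.98/0.02 = 49.
Required Bayes factor = 49 ÷ (1/6) = 294.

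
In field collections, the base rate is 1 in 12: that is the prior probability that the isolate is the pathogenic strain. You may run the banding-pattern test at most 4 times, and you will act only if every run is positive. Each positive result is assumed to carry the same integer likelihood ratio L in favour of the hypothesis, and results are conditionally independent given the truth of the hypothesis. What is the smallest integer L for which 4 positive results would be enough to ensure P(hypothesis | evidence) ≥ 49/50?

5

Prior odds = (1/12)/(11/12) = 1/11.
Target odds = 0.98/0.02 = 49.
Need L⁴ ≥ 49 ÷ (1/11) = 539.
4⁴ = 256 < 539 ≤ 625 = 5⁴, so L = 5.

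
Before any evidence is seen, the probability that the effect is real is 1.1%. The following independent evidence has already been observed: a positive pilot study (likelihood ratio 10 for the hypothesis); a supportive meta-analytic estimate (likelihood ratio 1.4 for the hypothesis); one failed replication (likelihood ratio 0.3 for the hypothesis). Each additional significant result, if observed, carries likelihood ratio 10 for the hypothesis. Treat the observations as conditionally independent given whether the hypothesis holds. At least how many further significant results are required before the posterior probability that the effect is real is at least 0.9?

Prior odds = 0.011/0.989 = 11/989.
Combined Bayes factor of the evidence already in hand = 10 × 1.4 × 0.3 = 4.2.
Odds after that evidence = (11/989) × 4.2 = 231/4945.
Target odds = 0.9/0.1 = 9.
Need 10ⁿ ≥ 9 ÷ (231/4945) = 14835/77.
10² = 100 falls short of 14835/77 but 10³ = 1000 reaches it, so n = 3.

3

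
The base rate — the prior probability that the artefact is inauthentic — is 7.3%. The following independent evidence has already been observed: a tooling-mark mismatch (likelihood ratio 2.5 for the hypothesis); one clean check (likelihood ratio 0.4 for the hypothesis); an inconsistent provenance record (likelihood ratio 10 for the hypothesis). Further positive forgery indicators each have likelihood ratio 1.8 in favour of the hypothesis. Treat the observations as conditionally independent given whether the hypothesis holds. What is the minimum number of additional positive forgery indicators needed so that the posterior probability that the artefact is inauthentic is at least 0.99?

Prior odds = 0.073/0.927 = 73/927.
Combined Bayes factor of the evidence already in hand = 2.5 × 0.4 × 10 = 10.
Odds after that evidence = (73/927) × 10 = 730/927.
Target odds = 0.99/0.01 = 99.
Need 1.8ⁿ ≥ 99 ÷ (730/927) = 91773/730.
1.8⁸ = 43046721/390625 falls short of 91773/730 but 1.8⁹ = 387420489/1953125 reaches it, so n = 9.

9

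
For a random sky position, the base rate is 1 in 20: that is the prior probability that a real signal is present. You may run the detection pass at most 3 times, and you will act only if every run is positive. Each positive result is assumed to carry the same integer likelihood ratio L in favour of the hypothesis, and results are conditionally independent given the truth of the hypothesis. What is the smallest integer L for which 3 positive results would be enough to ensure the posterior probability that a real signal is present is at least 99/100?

13

Prior odds = 0.05/0.95 = 1/19.
Target odds = 0.99/0.01 = 99.
Need L³ ≥ 99 ÷ (1/19) = 1881.
12³ = 1728 < 1881 ≤ 2197 = 13³, so L = 13.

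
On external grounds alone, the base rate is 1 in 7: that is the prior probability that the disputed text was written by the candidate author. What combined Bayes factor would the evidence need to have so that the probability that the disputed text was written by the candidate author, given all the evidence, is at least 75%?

Prior odds = (1/7)/(6/7) = 1/6.
Target odds = 0.75/0.25 = 3.
Required Bayes factor = 3 ÷ (1/6) = 18.

18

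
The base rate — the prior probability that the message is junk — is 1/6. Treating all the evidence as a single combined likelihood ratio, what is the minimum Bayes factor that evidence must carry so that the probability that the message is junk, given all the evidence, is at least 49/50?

245

Prior odds = (1/6)/(5/6) = 0.2.
Target odds = 0.98/0.02 = 49.
Required Bayes factor = 49 ÷ 0.2 = 245.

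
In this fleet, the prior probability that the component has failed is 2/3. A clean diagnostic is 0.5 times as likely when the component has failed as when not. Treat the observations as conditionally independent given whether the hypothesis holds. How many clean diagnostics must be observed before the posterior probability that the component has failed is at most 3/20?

4

Prior odds = (2/3)/(1/3) = 2.
Likelihood ratio per clean diagnostic = 0.5.
Target posterior odds = 0.15/0.85 = 3/17.
Need 2 × 0.5ⁿ ≤ 3/17, i.e. 0.5ⁿ ≤ 3/34.
0.5³ = 0.125 is still above 3/34 but 0.5⁴ = 0.0625 is at or below it, so n = 4.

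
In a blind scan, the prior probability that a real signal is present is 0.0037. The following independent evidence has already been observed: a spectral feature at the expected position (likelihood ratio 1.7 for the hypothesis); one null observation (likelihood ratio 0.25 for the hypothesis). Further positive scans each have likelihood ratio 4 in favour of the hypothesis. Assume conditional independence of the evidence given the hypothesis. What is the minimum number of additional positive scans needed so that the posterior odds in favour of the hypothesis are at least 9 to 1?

7

Prior odds = 0.0037/0.9963 = 37/9963.
Combined Bayes factor of the evidence already in hand = 1.7 × 0.25 = 0.425.
Odds after that evidence = (37/9963) × 0.425 = 629/398520.
Target odds = 9.
Need 4ⁿ ≥ 9 ÷ (629/398520) = 3586680/629.
4⁶ = 4096 falls short of 3586680/629 but 4⁷ = 16384 reaches it, so n = 7.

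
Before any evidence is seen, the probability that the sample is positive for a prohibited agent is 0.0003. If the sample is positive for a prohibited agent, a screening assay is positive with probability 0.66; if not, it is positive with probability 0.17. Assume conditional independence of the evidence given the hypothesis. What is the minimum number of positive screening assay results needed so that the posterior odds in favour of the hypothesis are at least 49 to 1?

9

Prior odds: 0.0003 ÷ 0.9997 = 3/9997.
Likelihood ratio of a positive = 0.66/0.17 = 66/17.
Target odds = 49.
Need (3/9997) × (66/17)ⁿ ≥ 49, i.e. (66/17)ⁿ ≥ 489853/3.
(66/17)⁸ ≈51613.1 falls short of 489853/3 but (66/17)⁹ ≈200380 reaches it, so n = 9.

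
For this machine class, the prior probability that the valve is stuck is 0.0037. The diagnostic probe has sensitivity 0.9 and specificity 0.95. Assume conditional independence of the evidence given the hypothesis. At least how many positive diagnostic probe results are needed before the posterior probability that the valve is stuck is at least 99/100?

4

Prior odds: 0.0037 ÷ 0.9963 = 37/9963.
False-positive rate = 1 − 0.95 = 0.05; likelihood ratio of a positive = 0.9/0.05 = 18.
Target odds: 0.99 ÷ 0.01 = 99.
Require 18ⁿ ≥ 99 ÷ (37/9963) = 986337/37.
18³ = 5832 falls short of 986337/37 but 18⁴ = 104976 reaches it, so n = 4.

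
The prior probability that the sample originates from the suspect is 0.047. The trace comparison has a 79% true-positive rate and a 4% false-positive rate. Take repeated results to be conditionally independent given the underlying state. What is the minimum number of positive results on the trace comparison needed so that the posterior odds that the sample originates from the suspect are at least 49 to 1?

Prior odds = 0.047/0.953 = 47/953.
Likelihood ratio of a positive result = 0.79/0.04 = 19.75.
Target odds = 49.
Require 19.75ⁿ ≥ 49 ÷ (47/953) = 46697/47.
19.75² = 390.0625 falls short of 46697/47 but 19.75³ = 7703.734375 reaches it, so n = 3.

3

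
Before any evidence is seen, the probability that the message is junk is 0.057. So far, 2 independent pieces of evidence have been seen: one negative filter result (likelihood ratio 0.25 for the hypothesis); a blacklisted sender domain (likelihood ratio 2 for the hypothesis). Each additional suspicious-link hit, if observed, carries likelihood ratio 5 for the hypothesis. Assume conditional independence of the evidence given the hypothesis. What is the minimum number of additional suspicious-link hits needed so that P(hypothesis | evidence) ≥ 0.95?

5

Prior odds = 0.057/0.943 = 57/943.
Combined Bayes factor of the evidence already in hand = 0.25 × 2 = 0.5.
Odds after that evidence = (57/943) × 0.5 = 57/1886.
Target odds = 0.95/0.05 = 19.
Need 5ⁿ ≥ 19 ÷ (57/1886) = 1886/3.
5⁴ = 625 falls short of 1886/3 but 5⁵ = 3125 reaches it, so n = 5.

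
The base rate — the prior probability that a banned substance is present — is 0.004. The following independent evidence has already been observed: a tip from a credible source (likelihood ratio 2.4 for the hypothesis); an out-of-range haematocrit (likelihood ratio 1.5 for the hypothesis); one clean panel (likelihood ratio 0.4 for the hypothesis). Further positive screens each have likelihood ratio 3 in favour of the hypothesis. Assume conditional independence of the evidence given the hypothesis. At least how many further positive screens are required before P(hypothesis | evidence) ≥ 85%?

7

Prior odds = 0.004/0.996 = 1/249.
Combined Bayes factor of the evidence already in hand = 2.4 × 1.5 × 0.4 = 1.44.
Odds after that evidence = (1/249) × 1.44 = 12/2075.
Target odds = 0.85/0.15 = 17/3.
Need 3ⁿ ≥ 17/3 ÷ (12/2075) = 35275/36.
3⁶ = 729 falls short of 35275/36 but 3⁷ = 2187 reaches it, so n = 7.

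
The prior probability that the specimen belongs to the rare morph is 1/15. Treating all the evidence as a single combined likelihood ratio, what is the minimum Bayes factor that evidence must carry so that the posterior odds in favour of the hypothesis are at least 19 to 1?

266

Prior odds = (1/15)/(14/15) = 1/14.
Target odds = 19.
Required Bayes factor = 19 ÷ (1/14) = 266.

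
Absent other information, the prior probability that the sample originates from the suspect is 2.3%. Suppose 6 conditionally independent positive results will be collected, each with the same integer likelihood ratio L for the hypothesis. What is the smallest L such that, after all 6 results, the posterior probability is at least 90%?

Prior odds = 0.023/0.977 = 23/977.
Target odds = 0.9/0.1 = 9.
Need L⁶ ≥ 9 ÷ (23/977) = 8793/23.
2⁶ = 64 < 8793/23 ≤ 729 = 3⁶, so L = 3.

3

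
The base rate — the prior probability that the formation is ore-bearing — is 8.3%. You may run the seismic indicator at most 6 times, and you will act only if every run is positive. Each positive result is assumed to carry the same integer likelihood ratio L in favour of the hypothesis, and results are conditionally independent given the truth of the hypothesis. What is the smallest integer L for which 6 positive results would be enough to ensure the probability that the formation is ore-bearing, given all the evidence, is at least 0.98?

3

Prior odds = 0.083/0.917 = 83/917.
Target odds = 0.98/0.02 = 49.
Need L⁶ ≥ 49 ÷ (83/917) = 44933/83.
2⁶ = 64 < 44933/83 ≤ 729 = 3⁶, so L = 3.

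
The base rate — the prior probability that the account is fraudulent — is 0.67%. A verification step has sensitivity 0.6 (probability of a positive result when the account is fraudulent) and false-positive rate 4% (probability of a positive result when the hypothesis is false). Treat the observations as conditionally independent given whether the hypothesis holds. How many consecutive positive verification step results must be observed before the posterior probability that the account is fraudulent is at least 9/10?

3

Prior odds = 0.0067/0.9933 = 67/9933.
Likelihood ratio of a positive result = 0.6/0.04 = 15.
Target posterior odds = 0.9/0.1 = 9.
Require 15ⁿ ≥ 9 ÷ (67/9933) = 89397/67.
15² = 225 falls short of 89397/67 but 15³ = 3375 reaches it, so n = 3.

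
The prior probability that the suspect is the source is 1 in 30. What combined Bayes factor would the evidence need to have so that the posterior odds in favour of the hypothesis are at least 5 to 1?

Prior odds = (1/30)/(29/30) = 1/29.
Target odds = 5.
Required Bayes factor = 5 ÷ (1/29) = 145.

145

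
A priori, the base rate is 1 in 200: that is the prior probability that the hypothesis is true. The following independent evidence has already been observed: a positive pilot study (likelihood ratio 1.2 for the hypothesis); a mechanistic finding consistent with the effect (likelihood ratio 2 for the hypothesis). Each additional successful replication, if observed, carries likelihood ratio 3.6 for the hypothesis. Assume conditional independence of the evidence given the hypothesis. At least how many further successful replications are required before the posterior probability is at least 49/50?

Prior odds = 0.005/0.995 = 1/199.
Combined Bayes factor of the evidence already in hand = 1.2 × 2 = 2.4.
Odds after that evidence = (1/199) × 2.4 = 12/995.
Target odds = 0.98/0.02 = 49.
Need 3.6ⁿ ≥ 49 ÷ (12/995) = 48755/12.
3.6⁶ = 34012224/15625 falls short of 48755/12 but 3.6⁷ = 612220032/78125 reaches it, so n = 7.

7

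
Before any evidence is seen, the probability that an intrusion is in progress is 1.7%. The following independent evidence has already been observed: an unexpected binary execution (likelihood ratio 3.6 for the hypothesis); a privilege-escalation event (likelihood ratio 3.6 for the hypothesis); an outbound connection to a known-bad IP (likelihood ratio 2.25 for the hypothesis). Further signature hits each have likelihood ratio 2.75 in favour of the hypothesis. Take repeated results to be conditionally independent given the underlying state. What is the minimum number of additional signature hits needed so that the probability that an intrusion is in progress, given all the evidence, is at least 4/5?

Prior odds = 0.017/0.983 = 17/983.
Combined Bayes factor of the evidence already in hand = 3.6 × 3.6 × 2.25 = 29.16.
Odds after that evidence = (17/983) × 29.16 = 12393/24575.
Target odds = 0.8/0.2 = 4.
Need 2.75ⁿ ≥ 4 ÷ (12393/24575) = 98300/12393.
2.75² = 7.5625 falls short of 98300/12393 but 2.75³ = 20.796875 reaches it, so n = 3.

3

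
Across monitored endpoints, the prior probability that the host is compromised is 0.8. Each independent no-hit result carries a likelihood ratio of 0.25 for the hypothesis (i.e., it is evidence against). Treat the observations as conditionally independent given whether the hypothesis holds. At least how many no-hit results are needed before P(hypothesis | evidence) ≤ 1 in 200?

5

Prior odds: 0.8 ÷ 0.2 = 4.
Likelihood ratio per no-hit result = 0.25.
Target posterior odds = 0.005/0.995 = 1/199.
Need 4 × 0.25ⁿ ≤ 1/199, i.e. 0.25ⁿ ≤ 1/796.
0.25⁴ = 0.00390625 is still above 1/796 but 0.25⁵ = 1/1024 is at or below it, so n = 5.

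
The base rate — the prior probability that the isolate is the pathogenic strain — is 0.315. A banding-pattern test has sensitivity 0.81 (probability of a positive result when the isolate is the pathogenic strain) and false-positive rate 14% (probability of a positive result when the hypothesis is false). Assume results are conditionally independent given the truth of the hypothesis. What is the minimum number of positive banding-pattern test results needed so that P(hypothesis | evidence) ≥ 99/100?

4

Prior odds = 0.315/0.685 = 63/137.
Likelihood ratio of a positive result = 0.81/0.14 = 81/14.
Target posterior odds = 0.99/0.01 = 99.
Require (81/14)ⁿ ≥ 99 ÷ (63/137) = 1507/7.
(81/14)³ = 531441/2744 falls short of 1507/7 but (81/14)⁴ = 43046721/38416 reaches it, so n = 4.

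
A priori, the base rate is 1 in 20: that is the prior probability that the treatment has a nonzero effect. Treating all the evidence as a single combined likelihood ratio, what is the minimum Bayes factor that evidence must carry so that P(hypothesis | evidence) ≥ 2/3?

38

Prior odds = 0.05/0.95 = 1/19.
Target odds = (2/3)/(1/3) = 2.
Required Bayes factor = 2 ÷ (1/19) = 38.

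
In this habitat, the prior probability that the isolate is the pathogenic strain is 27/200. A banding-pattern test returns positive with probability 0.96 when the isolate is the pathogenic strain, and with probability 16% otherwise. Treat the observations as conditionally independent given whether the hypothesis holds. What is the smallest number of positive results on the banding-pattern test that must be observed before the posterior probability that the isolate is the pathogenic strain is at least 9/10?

3

Prior odds: 0.135 ÷ 0.865 = 27/173.
Likelihood ratio of a positive result = 0.96/0.16 = 6.
Target posterior odds = 0.9/0.1 = 9.
Require 6ⁿ ≥ 9 ÷ (27/173) = 173/3.
6² = 36 falls short of 173/3 but 6³ = 216 reaches it, so n = 3.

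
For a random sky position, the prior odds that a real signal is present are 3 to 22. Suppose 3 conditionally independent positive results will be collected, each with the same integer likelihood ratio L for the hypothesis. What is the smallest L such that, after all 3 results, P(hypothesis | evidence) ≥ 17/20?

4

Prior odds = 3/22.
Target odds = 0.85/0.15 = 17/3.
Need L³ ≥ 17/3 ÷ (3/22) = 374/9.
3³ = 27 < 374/9 ≤ 64 = 4³, so L = 4.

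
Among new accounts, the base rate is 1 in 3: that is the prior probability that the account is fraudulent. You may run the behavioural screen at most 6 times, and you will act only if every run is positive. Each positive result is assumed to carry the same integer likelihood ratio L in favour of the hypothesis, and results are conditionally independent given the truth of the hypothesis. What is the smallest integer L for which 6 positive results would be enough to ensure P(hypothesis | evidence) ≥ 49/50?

Prior odds = (1/3)/(2/3) = 0.5.
Target odds = 0.98/0.02 = 49.
Need L⁶ ≥ 49 ÷ 0.5 = 98.
2⁶ = 64 < 98 ≤ 729 = 3⁶, so L = 3.

3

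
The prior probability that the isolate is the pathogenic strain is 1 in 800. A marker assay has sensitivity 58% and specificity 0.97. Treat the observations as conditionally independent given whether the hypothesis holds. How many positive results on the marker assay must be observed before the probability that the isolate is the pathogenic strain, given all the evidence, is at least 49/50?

Prior odds: 0.00125 ÷ 0.99875 = 1/799.
False-positive rate = 1 − 0.97 = 0.03; likelihood ratio of a positive = 0.58/0.03 = 58/3.
Target posterior odds = 0.98/0.02 = 49.
Require (58/3)ⁿ ≥ 49 ÷ (1/799) = 39151.
(58/3)³ = 195112/27 falls short of 39151 but (58/3)⁴ = 11316496/81 reaches it, so n = 4.

4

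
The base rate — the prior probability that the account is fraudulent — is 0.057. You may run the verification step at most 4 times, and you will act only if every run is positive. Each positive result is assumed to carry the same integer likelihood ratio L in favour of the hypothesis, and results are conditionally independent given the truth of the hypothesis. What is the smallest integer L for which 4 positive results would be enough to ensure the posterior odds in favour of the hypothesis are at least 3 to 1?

3

Prior odds = 0.057/0.943 = 57/943.
Target odds = 3.
Need L⁴ ≥ 3 ÷ (57/943) = 943/19.
2⁴ = 16 < 943/19 ≤ 81 = 3⁴, so L = 3.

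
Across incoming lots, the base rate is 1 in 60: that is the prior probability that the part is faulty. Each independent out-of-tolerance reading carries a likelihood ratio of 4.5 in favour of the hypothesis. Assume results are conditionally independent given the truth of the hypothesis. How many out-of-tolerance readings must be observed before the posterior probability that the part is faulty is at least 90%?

5

Prior odds: (1/60) ÷ (59/60) = 1/59.
Likelihood ratio per out-of-tolerance reading = 4.5.
Target posterior odds = 0.9/0.1 = 9.
Require 4.5ⁿ ≥ 9 ÷ (1/59) = 531.
4.5⁴ = 410.0625 falls short of 531 but 4.5⁵ = 1845.28125 reaches it, so n = 5.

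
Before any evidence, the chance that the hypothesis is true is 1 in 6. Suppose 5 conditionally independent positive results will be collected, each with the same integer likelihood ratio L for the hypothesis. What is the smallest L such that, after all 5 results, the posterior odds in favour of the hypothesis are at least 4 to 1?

2

Prior odds = (1/6)/(5/6) = 0.2.
Target odds = 4.
Need L⁵ ≥ 4 ÷ 0.2 = 20.
1⁵ = 1 < 20 ≤ 32 = 2⁵, so L = 2.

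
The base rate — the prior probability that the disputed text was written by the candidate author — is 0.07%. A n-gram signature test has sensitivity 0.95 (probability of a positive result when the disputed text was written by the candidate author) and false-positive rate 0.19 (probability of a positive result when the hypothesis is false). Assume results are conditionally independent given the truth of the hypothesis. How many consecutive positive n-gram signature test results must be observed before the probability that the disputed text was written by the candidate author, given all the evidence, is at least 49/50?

7

Prior odds = 0.0007/0.9993 = 7/9993.
Likelihood ratio of a positive result = 0.95/0.19 = 5.
Target posterior odds = 0.98/0.02 = 49.
Need (7/9993) × 5ⁿ ≥ 49, i.e. 5ⁿ ≥ 69951.
5⁶ = 15625 falls short of 69951 but 5⁷ = 78125 reaches it, so n = 7.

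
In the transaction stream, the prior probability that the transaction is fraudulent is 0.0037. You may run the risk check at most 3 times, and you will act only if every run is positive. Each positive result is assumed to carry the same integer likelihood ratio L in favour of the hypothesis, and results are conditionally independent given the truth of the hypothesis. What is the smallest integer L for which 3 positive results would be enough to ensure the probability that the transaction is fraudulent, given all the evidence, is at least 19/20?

18

Prior odds = 0.0037/0.9963 = 37/9963.
Target odds = 0.95/0.05 = 19.
Need L³ ≥ 19 ÷ (37/9963) = 189297/37.
17³ = 4913 < 189297/37 ≤ 5832 = 18³, so L = 18.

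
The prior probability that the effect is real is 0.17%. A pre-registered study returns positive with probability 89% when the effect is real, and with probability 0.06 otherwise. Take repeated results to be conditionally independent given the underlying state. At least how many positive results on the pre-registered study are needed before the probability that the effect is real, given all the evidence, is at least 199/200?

Prior odds = 0.0017/0.9983 = 17/9983.
Likelihood ratio of a positive result = 0.89/0.06 = 89/6.
Target odds: 0.995 ÷ 0.005 = 199.
Require (89/6)ⁿ ≥ 199 ÷ (17/9983) = 1986617/17.
(89/6)⁴ = 62742241/1296 falls short of 1986617/17 but (89/6)⁵ ≈718115 reaches it, so n = 5.

5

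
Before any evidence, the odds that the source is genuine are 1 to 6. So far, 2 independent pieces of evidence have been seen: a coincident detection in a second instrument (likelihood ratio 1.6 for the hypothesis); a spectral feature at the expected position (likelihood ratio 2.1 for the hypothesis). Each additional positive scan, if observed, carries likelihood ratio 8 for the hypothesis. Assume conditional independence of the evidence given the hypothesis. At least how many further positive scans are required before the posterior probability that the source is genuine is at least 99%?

3

Prior odds = 1/6.
Combined Bayes factor of the evidence already in hand = 1.6 × 2.1 = 3.36.
Odds after that evidence = (1/6) × 3.36 = 0.56.
Target odds = 0.99/0.01 = 99.
Need 8ⁿ ≥ 99 ÷ 0.56 = 2475/14.
8² = 64 falls short of 2475/14 but 8³ = 512 reaches it, so n = 3.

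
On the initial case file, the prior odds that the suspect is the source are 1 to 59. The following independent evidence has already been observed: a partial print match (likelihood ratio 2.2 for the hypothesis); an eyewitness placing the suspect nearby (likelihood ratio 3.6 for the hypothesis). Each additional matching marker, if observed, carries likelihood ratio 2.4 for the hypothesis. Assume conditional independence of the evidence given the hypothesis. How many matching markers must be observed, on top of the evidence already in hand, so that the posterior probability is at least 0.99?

8

Prior odds = 1/59.
Combined Bayes factor of the evidence already in hand = 2.2 × 3.6 = 7.92.
Odds after that evidence = (1/59) × 7.92 = 198/1475.
Target odds = 0.99/0.01 = 99.
Need 2.4ⁿ ≥ 99 ÷ (198/1475) = 737.5.
2.4⁷ = 35831808/78125 falls short of 737.5 but 2.4⁸ = 429981696/390625 reaches it, so n = 8.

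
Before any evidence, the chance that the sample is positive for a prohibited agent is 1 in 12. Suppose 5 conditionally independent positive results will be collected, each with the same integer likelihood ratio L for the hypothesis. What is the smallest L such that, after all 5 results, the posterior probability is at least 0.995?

Prior odds = (1/12)/(11/12) = 1/11.
Target odds = 0.995/0.005 = 199.
Need L⁵ ≥ 199 ÷ (1/11) = 2189.
4⁵ = 1024 < 2189 ≤ 3125 = 5⁵, so L = 5.

5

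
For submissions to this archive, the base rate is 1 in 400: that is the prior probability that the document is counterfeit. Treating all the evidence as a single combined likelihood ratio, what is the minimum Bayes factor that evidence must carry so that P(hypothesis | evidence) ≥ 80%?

1596

Prior odds = 0.0025/0.9975 = 1/399.
Target odds = 0.8/0.2 = 4.
Required Bayes factor = 4 ÷ (1/399) = 1596.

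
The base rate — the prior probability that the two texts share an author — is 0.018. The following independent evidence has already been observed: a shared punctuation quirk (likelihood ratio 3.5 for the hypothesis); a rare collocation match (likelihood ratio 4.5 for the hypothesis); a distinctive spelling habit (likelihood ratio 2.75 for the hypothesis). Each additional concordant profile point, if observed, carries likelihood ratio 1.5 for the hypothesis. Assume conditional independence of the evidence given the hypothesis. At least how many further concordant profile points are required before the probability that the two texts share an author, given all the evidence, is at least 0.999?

Prior odds = 0.018/0.982 = 9/491.
Combined Bayes factor of the evidence already in hand = 3.5 × 4.5 × 2.75 = 43.3125.
Odds after that evidence = (9/491) × 43.3125 = 6237/7856.
Target odds = 0.999/0.001 = 999.
Need 1.5ⁿ ≥ 999 ÷ (6237/7856) = 290672/231.
1.5¹⁷ = 129140163/131072 falls short of 290672/231 but 1.5¹⁸ = 387420489/262144 reaches it, so n = 18.

18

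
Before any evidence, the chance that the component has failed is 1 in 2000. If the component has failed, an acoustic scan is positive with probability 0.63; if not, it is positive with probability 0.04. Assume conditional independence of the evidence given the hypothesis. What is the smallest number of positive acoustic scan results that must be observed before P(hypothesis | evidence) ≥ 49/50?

5

Prior odds = 0.0005/0.9995 = 1/1999.
Likelihood ratio of a positive = 0.63/0.04 = 15.75.
Target odds: 0.98 ÷ 0.02 = 49.
Need (1/1999) × 15.75ⁿ ≥ 49, i.e. 15.75ⁿ ≥ 97951.
15.75⁴ = 15752961/256 falls short of 97951 but 15.75⁵ = 992436543/1024 reaches it, so n = 5.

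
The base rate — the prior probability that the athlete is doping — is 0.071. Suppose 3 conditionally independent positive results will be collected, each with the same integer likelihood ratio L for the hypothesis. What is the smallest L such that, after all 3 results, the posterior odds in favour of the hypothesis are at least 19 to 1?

7

Prior odds = 0.071/0.929 = 71/929.
Target odds = 19.
Need L³ ≥ 19 ÷ (71/929) = 17651/71.
6³ = 216 < 17651/71 ≤ 343 = 7³, so L = 7.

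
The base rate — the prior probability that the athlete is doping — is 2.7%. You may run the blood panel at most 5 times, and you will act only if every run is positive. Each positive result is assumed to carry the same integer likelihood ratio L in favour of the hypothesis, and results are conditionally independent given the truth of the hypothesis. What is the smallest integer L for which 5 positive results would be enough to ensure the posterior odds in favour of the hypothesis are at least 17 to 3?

Prior odds = 0.027/0.973 = 27/973.
Target odds = 17/3.
Need L⁵ ≥ 17/3 ÷ (27/973) = 16541/81.
2⁵ = 32 < 16541/81 ≤ 243 = 3⁵, so L = 3.

3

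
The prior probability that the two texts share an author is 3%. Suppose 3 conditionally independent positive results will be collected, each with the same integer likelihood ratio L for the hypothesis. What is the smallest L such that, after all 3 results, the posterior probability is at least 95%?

Prior odds = 0.03/0.97 = 3/97.
Target odds = 0.95/0.05 = 19.
Need L³ ≥ 19 ÷ (3/97) = 1843/3.
8³ = 512 < 1843/3 ≤ 729 = 9³, so L = 9.

9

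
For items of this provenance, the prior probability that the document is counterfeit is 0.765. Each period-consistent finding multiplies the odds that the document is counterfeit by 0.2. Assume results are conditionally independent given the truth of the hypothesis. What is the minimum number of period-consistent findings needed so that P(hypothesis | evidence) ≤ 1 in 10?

3

Prior odds: 0.765 ÷ 0.235 = 153/47.
Likelihood ratio per period-consistent finding = 0.2.
Target posterior odds = 0.1/0.9 = 1/9.
Need (153/47) × 0.2ⁿ ≤ 1/9, i.e. 0.2ⁿ ≤ 47/1377.
0.2² = 0.04 is still above 47/1377 but 0.2³ = 0.008 is at or below it, so n = 3.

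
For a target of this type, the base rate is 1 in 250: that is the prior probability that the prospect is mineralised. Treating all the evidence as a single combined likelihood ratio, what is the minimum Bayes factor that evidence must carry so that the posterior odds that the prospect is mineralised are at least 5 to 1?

1245

Prior odds = 0.004/0.996 = 1/249.
Target odds = 5.
Required Bayes factor = 5 ÷ (1/249) = 1245.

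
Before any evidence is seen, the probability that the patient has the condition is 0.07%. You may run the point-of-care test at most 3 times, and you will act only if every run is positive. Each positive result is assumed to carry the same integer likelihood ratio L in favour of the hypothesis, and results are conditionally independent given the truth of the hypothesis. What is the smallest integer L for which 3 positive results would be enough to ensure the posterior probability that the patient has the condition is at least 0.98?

Prior odds = 0.0007/0.9993 = 7/9993.
Target odds = 0.98/0.02 = 49.
Need L³ ≥ 49 ÷ (7/9993) = 69951.
41³ = 68921 < 69951 ≤ 74088 = 42³, so L = 42.

42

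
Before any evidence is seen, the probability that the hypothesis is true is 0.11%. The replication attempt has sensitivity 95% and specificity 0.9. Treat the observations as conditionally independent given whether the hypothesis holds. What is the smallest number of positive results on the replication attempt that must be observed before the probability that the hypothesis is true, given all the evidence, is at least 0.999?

Prior odds = 0.0011/0.9989 = 11/9989.
False-positive rate = 1 − 0.9 = 0.1; likelihood ratio of a positive = 0.95/0.1 = 9.5.
Target posterior odds = 0.999/0.001 = 999.
Need (11/9989) × 9.5ⁿ ≥ 999, i.e. 9.5ⁿ ≥ 9979011/11.
9.5⁶ = 47045881/64 falls short of 9979011/11 but 9.5⁷ = 893871739/128 reaches it, so n = 7.

7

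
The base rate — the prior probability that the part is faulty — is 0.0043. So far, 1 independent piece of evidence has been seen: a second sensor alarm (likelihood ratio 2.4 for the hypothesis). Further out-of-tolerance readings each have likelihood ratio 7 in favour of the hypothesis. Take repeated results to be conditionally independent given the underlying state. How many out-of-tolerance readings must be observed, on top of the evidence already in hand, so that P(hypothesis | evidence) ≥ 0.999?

6

Prior odds = 0.0043/0.9957 = 43/9957.
Bayes factor of the evidence already in hand = 2.4.
Odds after that evidence = (43/9957) × 2.4 = 172/16595.
Target odds = 0.999/0.001 = 999.
Need 7ⁿ ≥ 999 ÷ (172/16595) = 16578405/172.
7⁵ = 16807 falls short of 16578405/172 but 7⁶ = 117649 reaches it, so n = 6.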